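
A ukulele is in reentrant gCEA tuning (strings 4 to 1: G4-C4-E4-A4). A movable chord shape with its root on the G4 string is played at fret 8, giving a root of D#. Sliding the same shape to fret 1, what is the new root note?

G#

Moving from fret 8 to fret 1 shifts the root by -7 semitones.
D# down 7 semitones is G#.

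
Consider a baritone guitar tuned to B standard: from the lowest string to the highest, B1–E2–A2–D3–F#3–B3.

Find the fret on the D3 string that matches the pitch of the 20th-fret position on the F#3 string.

Fret 20 on F#3 is MIDI 54 + 20 = 74 (D5). On the D3 string (open MIDI 50), that pitch is 74 − 50 = fret 24.

24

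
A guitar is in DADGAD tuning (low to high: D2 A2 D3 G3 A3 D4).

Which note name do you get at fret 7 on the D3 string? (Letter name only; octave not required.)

A

D3 is MIDI 50. Adding 7 gives 57; 57 mod 12 = 9, i.e. A.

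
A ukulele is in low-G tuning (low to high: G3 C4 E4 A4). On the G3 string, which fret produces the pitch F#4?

11

F#4 is 11 semitones above the open G3 (G–G#–A–A#–…–E–F–F#), so it sits at fret 11.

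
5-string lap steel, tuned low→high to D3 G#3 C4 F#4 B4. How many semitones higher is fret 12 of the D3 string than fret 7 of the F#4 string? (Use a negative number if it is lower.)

-11 semitones

D3 at fret 12 → D4 (MIDI 62); F#4 at fret 7 → C#5 (MIDI 73).
62 − 73 = -11, so the two pitches are 11 semitones apart.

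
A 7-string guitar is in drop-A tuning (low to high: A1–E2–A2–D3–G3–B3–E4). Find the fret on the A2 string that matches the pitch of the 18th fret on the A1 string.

Fret 18 on A1 is MIDI 33 + 18 = 51 (D#3). On the A2 string (open MIDI 45), that pitch is 51 − 45 = fret 6.

6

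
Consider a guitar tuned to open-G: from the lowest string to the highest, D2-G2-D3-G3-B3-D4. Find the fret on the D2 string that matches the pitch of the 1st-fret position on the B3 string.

B3 at fret 1 is B3 + 1 semitone = C4.
The open D2 string is 21 semitones below the open B3, so the same pitch on the D2 string lies at fret 1 + 21 = 22.

22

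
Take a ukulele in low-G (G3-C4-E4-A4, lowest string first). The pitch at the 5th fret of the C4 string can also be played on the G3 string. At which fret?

Fret 5 on C4 is MIDI 60 + 5 = 65 (F4). On the G3 string (open MIDI 55), that pitch is 65 − 55 = fret 10.

10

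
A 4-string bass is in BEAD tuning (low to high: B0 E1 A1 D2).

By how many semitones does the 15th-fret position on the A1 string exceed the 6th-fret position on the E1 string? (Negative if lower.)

14 semitones

A1 at fret 15 → C3 (MIDI 48); E1 at fret 6 → A#1 (MIDI 34).
48 − 34 = 14, so the two pitches are 14 semitones apart.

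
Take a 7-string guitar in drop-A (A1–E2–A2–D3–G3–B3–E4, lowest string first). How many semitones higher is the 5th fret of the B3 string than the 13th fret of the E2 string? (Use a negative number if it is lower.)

B3 at fret 5 → E4 (MIDI 64); E2 at fret 13 → F3 (MIDI 53).
64 − 53 = 11, so the two pitches are 11 semitones apart.

11 semitones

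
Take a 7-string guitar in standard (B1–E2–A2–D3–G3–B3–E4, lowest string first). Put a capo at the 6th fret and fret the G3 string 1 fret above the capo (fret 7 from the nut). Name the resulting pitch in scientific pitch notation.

D4

The capo raises the open G3 by 6 semitones to C#4; fretting 1 more gives G3 + 6 + 1 = G3 + 7 semitones = D4.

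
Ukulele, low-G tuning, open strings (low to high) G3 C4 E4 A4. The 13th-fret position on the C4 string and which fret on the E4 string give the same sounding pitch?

9

C4 at fret 13 is C4 + 13 semitones = C#5.
The open E4 string is 4 semitones above the open C4, so the same pitch on the E4 string lies at fret 13 − 4 = 9.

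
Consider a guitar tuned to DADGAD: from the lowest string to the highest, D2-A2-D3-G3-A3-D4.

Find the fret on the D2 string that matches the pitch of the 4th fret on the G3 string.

G3 at fret 4 is G3 + 4 semitones = B3.
The open D2 string is 17 semitones below the open G3, so the same pitch on the D2 string lies at fret 4 + 17 = 21.

21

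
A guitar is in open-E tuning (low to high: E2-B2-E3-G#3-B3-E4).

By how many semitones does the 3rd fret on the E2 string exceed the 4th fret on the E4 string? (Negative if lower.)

E2 at fret 3 → G2 (MIDI 43); E4 at fret 4 → G#4 (MIDI 68).
43 − 68 = -25, so the two pitches are 25 semitones apart.

-25 semitones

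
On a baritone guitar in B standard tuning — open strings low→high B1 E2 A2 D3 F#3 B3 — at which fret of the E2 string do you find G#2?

4

G#2 is 4 semitones above the open E2 (E–F–F#–G–G#), so it sits at fret 4.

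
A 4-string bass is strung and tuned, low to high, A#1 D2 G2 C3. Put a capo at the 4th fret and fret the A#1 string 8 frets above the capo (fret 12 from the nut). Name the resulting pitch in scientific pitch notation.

A#2

The capo raises the open A#1 by 4 semitones to D2; fretting 8 more gives A#1 + 4 + 8 = A#1 + 12 semitones = A#2.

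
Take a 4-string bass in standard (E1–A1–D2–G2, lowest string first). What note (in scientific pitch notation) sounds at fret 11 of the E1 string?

The open E1 string plus 11 semitones: E–F–F#–G–…–C#–D–D#.
The walk passes from B into C once, so the octave number goes from 1 to 2.
(Equivalently spelled E♭2.)

D♯2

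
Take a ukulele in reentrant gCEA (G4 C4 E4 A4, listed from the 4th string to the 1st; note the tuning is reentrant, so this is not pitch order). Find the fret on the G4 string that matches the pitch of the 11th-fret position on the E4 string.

Fret 11 on E4 is MIDI 64 + 11 = 75 (D#5). On the G4 string (open MIDI 67), that pitch is 75 − 67 = fret 8.

8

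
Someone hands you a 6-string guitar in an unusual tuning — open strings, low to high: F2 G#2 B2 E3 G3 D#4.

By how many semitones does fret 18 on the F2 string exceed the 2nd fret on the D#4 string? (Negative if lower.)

-6 semitones

F2 at fret 18 → B3 (MIDI 59); D#4 at fret 2 → F4 (MIDI 65).
59 − 65 = -6, so the two pitches are 6 semitones apart.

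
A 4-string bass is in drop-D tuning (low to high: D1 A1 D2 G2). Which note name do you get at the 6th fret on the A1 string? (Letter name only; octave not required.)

The open A1 string plus 6 semitones: A–A#–B–C–C#–D–D#.

D♯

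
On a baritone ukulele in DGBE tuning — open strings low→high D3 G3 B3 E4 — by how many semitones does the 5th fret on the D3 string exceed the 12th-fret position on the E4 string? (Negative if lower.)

-21 semitones

D3 at fret 5 → G3 (MIDI 55); E4 at fret 12 → E5 (MIDI 76).
55 − 76 = -21, so the two pitches are 21 semitones apart.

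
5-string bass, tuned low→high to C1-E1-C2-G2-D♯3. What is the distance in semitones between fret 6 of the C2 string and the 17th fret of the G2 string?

18 semitones

C2 at fret 6 → F♯2 (MIDI 42); G2 at fret 17 → C4 (MIDI 60).
42 − 60 = -18, so the two pitches are 18 semitones apart, with C4 the higher.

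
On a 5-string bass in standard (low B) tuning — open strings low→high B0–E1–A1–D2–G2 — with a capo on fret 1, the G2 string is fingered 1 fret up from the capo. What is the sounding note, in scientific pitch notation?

The capo raises the open G2 by 1 semitone to G#2; fretting 1 more gives G2 + 1 + 1 = G2 + 2 semitones = A2.

A2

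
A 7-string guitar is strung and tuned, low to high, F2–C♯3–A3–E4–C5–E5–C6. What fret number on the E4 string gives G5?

G5 is 15 semitones above the open E4 (E–F–F#–G–…–F–F#–G), so it sits at fret 15.

15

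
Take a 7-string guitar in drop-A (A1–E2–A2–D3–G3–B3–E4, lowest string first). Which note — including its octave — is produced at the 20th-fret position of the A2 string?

F4

Each fret is one semitone, so A2 + 20 = F4.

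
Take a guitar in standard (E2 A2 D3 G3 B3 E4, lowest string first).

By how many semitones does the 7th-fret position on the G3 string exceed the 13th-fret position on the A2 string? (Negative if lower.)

4 semitones

G3 at fret 7 → D4 (MIDI 62); A2 at fret 13 → A#3 (MIDI 58).
62 − 58 = 4, so the two pitches are 4 semitones apart.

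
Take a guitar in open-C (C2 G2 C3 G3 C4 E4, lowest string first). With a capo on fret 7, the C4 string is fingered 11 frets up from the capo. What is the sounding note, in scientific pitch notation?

F#5

The capo raises the open C4 by 7 semitones to G4; fretting 11 more gives C4 + 7 + 11 = C4 + 18 semitones = F#5.
(Also written Gb.)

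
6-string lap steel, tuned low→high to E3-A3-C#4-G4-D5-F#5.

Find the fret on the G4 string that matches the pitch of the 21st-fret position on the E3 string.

E3 at fret 21 is E3 + 21 semitones = C#5.
The open G4 string is 15 semitones above the open E3, so the same pitch on the G4 string lies at fret 21 − 15 = 6.

6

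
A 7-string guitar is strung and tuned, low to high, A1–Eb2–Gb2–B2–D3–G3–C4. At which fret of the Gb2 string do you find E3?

E3 is 10 semitones above the open Gb2 (Gb–G–Ab–A–…–D–Eb–E), so it sits at fret 10.

10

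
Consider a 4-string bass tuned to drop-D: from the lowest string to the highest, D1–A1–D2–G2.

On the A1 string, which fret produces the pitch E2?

7

E2 is 7 semitones above the open A1 (A–A#–B–C–C#–D–D#–E), so it sits at fret 7.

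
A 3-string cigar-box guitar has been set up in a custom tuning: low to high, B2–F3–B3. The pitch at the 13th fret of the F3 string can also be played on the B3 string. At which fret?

Fret 13 on F3 is MIDI 53 + 13 = 66 (G♭4). On the B3 string (open MIDI 59), that pitch is 66 − 59 = fret 7.

7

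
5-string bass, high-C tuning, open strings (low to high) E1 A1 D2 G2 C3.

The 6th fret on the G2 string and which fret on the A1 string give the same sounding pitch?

16

G2 at fret 6 is G2 + 6 semitones = C♯3.
The open A1 string is 10 semitones below the open G2, so the same pitch on the A1 string lies at fret 6 + 10 = 16.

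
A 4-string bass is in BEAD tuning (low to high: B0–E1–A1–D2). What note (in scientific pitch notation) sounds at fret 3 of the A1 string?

Each fret is one semitone, so A1 + 3 = C2.

C2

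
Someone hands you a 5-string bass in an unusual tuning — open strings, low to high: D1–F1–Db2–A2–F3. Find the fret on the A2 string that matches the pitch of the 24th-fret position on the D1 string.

5

D1 at fret 24 is D1 + 24 semitones = D3.
The open A2 string is 19 semitones above the open D1, so the same pitch on the A2 string lies at fret 24 − 19 = 5.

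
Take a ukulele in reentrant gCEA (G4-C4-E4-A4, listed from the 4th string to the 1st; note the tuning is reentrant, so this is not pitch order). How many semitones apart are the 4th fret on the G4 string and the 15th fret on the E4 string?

G4 at fret 4 → B4 (MIDI 71); E4 at fret 15 → G5 (MIDI 79).
71 − 79 = -8, so the two pitches are 8 semitones apart, with G5 the higher.

8 semitones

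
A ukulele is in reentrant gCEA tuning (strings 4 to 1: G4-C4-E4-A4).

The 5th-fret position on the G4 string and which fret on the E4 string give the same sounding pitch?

Fret 5 on G4 is MIDI 67 + 5 = 72 (C5). On the E4 string (open MIDI 64), that pitch is 72 − 64 = fret 8.

8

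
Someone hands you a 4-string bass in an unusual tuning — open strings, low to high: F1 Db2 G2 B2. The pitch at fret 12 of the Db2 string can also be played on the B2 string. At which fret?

Fret 12 on Db2 is MIDI 37 + 12 = 49 (Db3). On the B2 string (open MIDI 47), that pitch is 49 − 47 = fret 2.

2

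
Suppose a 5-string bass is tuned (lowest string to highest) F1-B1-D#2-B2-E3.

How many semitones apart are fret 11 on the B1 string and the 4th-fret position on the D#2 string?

B1 at fret 11 → A#2 (MIDI 46); D#2 at fret 4 → G2 (MIDI 43).
46 − 43 = 3, so the two pitches are 3 semitones apart, with A#2 the higher.

3 semitones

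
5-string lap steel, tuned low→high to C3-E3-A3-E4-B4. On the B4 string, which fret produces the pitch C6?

C6 is 13 semitones above the open B4 (B–C–C#–D–…–A#–B–C), so it sits at fret 13.

13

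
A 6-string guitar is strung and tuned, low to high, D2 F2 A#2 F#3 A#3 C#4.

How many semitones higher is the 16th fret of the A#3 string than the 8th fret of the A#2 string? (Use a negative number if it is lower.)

A#3 at fret 16 → D5 (MIDI 74); A#2 at fret 8 → F#3 (MIDI 54).
74 − 54 = 20, so the two pitches are 20 semitones apart.

20 semitones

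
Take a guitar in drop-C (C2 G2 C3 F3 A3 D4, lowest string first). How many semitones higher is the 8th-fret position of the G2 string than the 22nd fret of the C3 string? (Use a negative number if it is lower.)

-19 semitones

G2 at fret 8 → D#3 (MIDI 51); C3 at fret 22 → A#4 (MIDI 70).
51 − 70 = -19, so the two pitches are 19 semitones apart.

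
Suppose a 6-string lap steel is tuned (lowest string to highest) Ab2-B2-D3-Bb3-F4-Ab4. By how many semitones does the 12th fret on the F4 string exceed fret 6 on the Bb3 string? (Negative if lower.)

13 semitones

F4 at fret 12 → F5 (MIDI 77); Bb3 at fret 6 → E4 (MIDI 64).
77 − 64 = 13, so the two pitches are 13 semitones apart.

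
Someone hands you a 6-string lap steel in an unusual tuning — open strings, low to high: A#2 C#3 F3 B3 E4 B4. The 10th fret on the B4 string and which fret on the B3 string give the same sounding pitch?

22

Fret 10 on B4 is MIDI 71 + 10 = 81 (A5). On the B3 string (open MIDI 59), that pitch is 81 − 59 = fret 22.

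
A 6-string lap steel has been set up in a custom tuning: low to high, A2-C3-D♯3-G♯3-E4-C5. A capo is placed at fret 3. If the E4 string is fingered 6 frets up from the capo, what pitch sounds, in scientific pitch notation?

The capo raises the open E4 by 3 semitones to G4; fretting 6 more gives E4 + 3 + 6 = E4 + 9 semitones = C♯5.

C♯5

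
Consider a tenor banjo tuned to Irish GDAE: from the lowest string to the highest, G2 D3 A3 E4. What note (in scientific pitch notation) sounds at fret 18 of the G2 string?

The open G2 string plus 18 semitones: G–G#–A–A#–…–B–C–C#.
The walk passes from B into C 2 times, so the octave number goes from 2 to 4.

C♯4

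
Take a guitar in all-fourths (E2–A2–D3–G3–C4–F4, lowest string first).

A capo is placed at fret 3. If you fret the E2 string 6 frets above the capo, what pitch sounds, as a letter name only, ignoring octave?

The capo raises the open E2 by 3 semitones to G2; fretting 6 more gives E2 + 3 + 6 = E2 + 9 semitones, landing on C#.
(Also written Db.)

C#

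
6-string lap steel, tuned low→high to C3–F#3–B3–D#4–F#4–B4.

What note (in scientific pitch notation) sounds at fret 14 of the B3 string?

C#5

The open B3 string plus 14 semitones: B–C–C#–D–…–B–C–C#.
The walk passes from B into C 2 times, so the octave number goes from 3 to 5.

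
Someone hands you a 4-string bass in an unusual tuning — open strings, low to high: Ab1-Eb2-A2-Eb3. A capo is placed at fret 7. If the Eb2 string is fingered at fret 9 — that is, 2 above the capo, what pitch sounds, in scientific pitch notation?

C3

The capo raises the open Eb2 by 7 semitones to Bb2; fretting 2 more gives Eb2 + 7 + 2 = Eb2 + 9 semitones = C3.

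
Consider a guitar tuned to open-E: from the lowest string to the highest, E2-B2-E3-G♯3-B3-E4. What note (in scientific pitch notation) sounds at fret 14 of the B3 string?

C♯5

B3 is MIDI 59. Adding 14 gives 73, which is C♯5.
(Equivalently spelled D♭5.)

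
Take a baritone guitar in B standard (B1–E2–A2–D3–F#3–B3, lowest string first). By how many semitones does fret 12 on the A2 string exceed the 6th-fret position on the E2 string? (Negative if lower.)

A2 at fret 12 → A3 (MIDI 57); E2 at fret 6 → A#2 (MIDI 46).
57 − 46 = 11, so the two pitches are 11 semitones apart.

11 semitones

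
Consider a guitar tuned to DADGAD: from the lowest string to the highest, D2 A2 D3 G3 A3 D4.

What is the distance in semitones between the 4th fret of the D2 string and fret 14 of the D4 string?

D2 at fret 4 → F♯2 (MIDI 42); D4 at fret 14 → E5 (MIDI 76).
42 − 76 = -34, so the two pitches are 34 semitones apart, with E5 the higher.

34 semitones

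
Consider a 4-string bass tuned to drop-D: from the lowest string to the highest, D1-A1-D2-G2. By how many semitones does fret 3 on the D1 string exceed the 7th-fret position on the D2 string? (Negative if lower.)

D1 at fret 3 → F1 (MIDI 29); D2 at fret 7 → A2 (MIDI 45).
29 − 45 = -16, so the two pitches are 16 semitones apart.

-16 semitones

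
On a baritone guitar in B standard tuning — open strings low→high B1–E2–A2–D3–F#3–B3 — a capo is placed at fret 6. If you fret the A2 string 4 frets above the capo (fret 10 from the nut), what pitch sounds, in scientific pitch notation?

The capo raises the open A2 by 6 semitones to D#3; fretting 4 more gives A2 + 6 + 4 = A2 + 10 semitones = G3.

G3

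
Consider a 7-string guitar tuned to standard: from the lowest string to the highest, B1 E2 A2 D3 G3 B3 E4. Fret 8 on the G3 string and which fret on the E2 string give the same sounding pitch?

Fret 8 on G3 is MIDI 55 + 8 = 63 (D#4). On the E2 string (open MIDI 40), that pitch is 63 − 40 = fret 23.

23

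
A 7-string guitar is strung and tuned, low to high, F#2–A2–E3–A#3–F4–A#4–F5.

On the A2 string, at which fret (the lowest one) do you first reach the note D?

5

From A2, count semitones up the chromatic scale until reaching D: A–A#–B–C–C#–D — 5 steps.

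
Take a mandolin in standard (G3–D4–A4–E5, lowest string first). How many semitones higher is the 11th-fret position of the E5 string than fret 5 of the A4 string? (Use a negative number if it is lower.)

13 semitones

E5 at fret 11 → D#6 (MIDI 87); A4 at fret 5 → D5 (MIDI 74).
87 − 74 = 13, so the two pitches are 13 semitones apart.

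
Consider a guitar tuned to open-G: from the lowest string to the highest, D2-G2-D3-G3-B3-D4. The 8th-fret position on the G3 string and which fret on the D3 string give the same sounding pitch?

Fret 8 on G3 is MIDI 55 + 8 = 63 (D#4). On the D3 string (open MIDI 50), that pitch is 63 − 50 = fret 13.

13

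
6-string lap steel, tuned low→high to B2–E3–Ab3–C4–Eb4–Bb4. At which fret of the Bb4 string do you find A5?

A5 is 11 semitones above the open Bb4 (Bb–B–C–Db–…–G–Ab–A), so it sits at fret 11.

11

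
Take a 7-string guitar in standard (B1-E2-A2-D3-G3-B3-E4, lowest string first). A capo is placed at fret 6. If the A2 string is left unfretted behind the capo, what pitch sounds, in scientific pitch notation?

D#3

The capo raises the open A2 by 6 semitones to D#3; fretting 0 more gives A2 + 6 + 0 = A2 + 6 semitones = D#3.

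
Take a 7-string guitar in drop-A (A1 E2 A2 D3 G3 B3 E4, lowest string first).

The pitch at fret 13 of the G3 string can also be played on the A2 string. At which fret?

G3 at fret 13 is G3 + 13 semitones = G#4.
The open A2 string is 10 semitones below the open G3, so the same pitch on the A2 string lies at fret 13 + 10 = 23.

23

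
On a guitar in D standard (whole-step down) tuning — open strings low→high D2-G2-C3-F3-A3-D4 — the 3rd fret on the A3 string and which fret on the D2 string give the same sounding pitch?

22

A3 at fret 3 is A3 + 3 semitones = C4.
The open D2 string is 19 semitones below the open A3, so the same pitch on the D2 string lies at fret 3 + 19 = 22.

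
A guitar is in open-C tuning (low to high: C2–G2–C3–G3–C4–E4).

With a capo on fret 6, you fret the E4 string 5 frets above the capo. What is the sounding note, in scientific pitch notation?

D#5

The capo raises the open E4 by 6 semitones to A#4; fretting 5 more gives E4 + 6 + 5 = E4 + 11 semitones = D#5.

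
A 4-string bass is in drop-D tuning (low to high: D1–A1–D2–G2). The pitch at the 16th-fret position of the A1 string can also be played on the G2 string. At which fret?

6

A1 at fret 16 is A1 + 16 semitones = C#3.
The open G2 string is 10 semitones above the open A1, so the same pitch on the G2 string lies at fret 16 − 10 = 6.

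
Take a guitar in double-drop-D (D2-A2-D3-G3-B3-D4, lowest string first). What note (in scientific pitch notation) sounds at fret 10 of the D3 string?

D3 is MIDI 50. Adding 10 gives 60, which is C4.

C4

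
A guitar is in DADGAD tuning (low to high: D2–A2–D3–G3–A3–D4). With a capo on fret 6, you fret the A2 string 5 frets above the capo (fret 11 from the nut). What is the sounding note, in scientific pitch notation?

G♯3

The capo raises the open A2 by 6 semitones to D♯3; fretting 5 more gives A2 + 6 + 5 = A2 + 11 semitones = G♯3.
(Also written A♭.)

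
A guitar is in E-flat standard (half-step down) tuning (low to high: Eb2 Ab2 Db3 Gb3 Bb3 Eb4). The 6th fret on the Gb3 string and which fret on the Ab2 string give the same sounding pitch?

16

Fret 6 on Gb3 is MIDI 54 + 6 = 60 (C4). On the Ab2 string (open MIDI 44), that pitch is 60 − 44 = fret 16.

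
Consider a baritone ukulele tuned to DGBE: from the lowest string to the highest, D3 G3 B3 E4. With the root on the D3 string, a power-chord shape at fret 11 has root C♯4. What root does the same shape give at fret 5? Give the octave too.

G3

Moving from fret 11 to fret 5 shifts the root by -6 semitones.
C♯4 down 6 semitones is G3.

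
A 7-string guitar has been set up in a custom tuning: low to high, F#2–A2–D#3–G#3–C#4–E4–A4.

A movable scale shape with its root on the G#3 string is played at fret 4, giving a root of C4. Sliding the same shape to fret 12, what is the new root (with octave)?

G#4

Moving from fret 4 to fret 12 shifts the root by 8 semitones.
C4 up 8 semitones is G#4.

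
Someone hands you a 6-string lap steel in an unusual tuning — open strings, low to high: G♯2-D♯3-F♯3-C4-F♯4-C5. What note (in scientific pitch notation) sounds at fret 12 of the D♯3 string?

Each fret is one semitone, so D♯3 + 12 = D♯4.
(Equivalently spelled E♭4.)

D♯4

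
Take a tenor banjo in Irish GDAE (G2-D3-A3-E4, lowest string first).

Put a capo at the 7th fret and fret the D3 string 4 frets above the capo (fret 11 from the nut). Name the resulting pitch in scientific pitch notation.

C♯4

The capo raises the open D3 by 7 semitones to A3; fretting 4 more gives D3 + 7 + 4 = D3 + 11 semitones = C♯4.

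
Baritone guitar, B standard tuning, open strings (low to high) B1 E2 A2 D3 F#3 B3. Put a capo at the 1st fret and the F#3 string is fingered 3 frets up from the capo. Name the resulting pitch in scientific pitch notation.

The capo raises the open F#3 by 1 semitone to G3; fretting 3 more gives F#3 + 1 + 3 = F#3 + 4 semitones = A#3.

A#3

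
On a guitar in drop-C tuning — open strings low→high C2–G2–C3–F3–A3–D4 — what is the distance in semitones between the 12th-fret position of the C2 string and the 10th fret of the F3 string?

15 semitones

C2 at fret 12 → C3 (MIDI 48); F3 at fret 10 → D#4 (MIDI 63).
48 − 63 = -15, so the two pitches are 15 semitones apart, with D#4 the higher.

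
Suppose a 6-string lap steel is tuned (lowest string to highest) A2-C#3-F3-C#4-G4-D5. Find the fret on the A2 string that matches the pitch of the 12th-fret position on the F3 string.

20

Fret 12 on F3 is MIDI 53 + 12 = 65 (F4). On the A2 string (open MIDI 45), that pitch is 65 − 45 = fret 20.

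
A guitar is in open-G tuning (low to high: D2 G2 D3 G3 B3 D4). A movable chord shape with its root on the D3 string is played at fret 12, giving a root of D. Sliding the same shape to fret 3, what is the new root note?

F

Moving from fret 12 to fret 3 shifts the root by -9 semitones.
D down 9 semitones is F.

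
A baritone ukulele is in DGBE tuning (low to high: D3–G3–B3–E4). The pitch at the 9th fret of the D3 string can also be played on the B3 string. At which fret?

D3 at fret 9 is D3 + 9 semitones = B3.
The open B3 string is 9 semitones above the open D3, so the same pitch on the B3 string lies at fret 9 − 9 = 0.

0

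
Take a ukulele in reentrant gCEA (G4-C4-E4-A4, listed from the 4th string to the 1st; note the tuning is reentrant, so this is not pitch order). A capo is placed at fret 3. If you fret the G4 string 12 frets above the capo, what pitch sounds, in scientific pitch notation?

A#5

The capo raises the open G4 by 3 semitones to A#4; fretting 12 more gives G4 + 3 + 12 = G4 + 15 semitones = A#5.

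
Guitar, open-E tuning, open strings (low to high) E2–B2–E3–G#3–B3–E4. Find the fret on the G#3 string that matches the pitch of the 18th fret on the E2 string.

E2 at fret 18 is E2 + 18 semitones = A#3.
The open G#3 string is 16 semitones above the open E2, so the same pitch on the G#3 string lies at fret 18 − 16 = 2.

2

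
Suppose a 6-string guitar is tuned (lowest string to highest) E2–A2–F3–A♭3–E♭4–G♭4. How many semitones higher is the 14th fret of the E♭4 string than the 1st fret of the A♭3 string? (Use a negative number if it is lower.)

E♭4 at fret 14 → F5 (MIDI 77); A♭3 at fret 1 → A3 (MIDI 57).
77 − 57 = 20, so the two pitches are 20 semitones apart.

20 semitones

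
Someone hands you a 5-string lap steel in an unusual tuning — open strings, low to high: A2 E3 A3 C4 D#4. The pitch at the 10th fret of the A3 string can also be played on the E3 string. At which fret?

Fret 10 on A3 is MIDI 57 + 10 = 67 (G4). On the E3 string (open MIDI 52), that pitch is 67 − 52 = fret 15.

15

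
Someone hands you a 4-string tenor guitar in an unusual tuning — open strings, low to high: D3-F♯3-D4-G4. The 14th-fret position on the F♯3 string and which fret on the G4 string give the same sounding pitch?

1

F♯3 at fret 14 is F♯3 + 14 semitones = G♯4.
The open G4 string is 13 semitones above the open F♯3, so the same pitch on the G4 string lies at fret 14 − 13 = 1.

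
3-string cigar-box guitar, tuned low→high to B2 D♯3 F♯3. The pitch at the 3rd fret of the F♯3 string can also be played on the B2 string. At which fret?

10

Fret 3 on F♯3 is MIDI 54 + 3 = 57 (A3). On the B2 string (open MIDI 47), that pitch is 57 − 47 = fret 10.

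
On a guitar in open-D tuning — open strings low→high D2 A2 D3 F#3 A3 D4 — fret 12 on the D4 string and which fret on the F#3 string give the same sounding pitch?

20

Fret 12 on D4 is MIDI 62 + 12 = 74 (D5). On the F#3 string (open MIDI 54), that pitch is 74 − 54 = fret 20.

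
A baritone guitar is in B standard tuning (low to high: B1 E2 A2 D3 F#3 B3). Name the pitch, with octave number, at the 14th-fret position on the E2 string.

E2 is MIDI 40. Adding 14 gives 54, which is F#3.

F#3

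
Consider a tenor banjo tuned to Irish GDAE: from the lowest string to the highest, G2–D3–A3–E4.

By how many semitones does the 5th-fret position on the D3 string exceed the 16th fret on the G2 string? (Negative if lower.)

D3 at fret 5 → G3 (MIDI 55); G2 at fret 16 → B3 (MIDI 59).
55 − 59 = -4, so the two pitches are 4 semitones apart.

-4 semitones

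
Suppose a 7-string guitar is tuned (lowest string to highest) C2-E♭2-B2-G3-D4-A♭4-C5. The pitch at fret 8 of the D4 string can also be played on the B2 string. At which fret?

Fret 8 on D4 is MIDI 62 + 8 = 70 (B♭4). On the B2 string (open MIDI 47), that pitch is 70 − 47 = fret 23.

23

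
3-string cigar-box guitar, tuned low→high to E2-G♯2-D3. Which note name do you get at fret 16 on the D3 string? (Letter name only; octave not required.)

Each fret is one semitone, so D3 + 16 = F♯.

F♯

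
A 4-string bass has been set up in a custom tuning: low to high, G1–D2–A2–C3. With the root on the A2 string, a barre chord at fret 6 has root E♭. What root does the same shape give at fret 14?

B

Moving from fret 6 to fret 14 shifts the root by 8 semitones.
E♭ up 8 semitones is B.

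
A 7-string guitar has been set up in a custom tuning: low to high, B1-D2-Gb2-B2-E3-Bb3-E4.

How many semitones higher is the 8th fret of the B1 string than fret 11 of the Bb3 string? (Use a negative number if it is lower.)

-26 semitones

B1 at fret 8 → G2 (MIDI 43); Bb3 at fret 11 → A4 (MIDI 69).
43 − 69 = -26, so the two pitches are 26 semitones apart.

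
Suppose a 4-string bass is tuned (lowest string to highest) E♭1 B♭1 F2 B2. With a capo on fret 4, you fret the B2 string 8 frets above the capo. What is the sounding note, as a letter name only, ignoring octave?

The capo raises the open B2 by 4 semitones to E♭3; fretting 8 more gives B2 + 4 + 8 = B2 + 12 semitones, landing on B.

B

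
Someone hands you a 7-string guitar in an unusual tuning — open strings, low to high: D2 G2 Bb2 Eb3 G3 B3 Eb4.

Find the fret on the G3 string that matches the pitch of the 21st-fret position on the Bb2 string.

12

Bb2 at fret 21 is Bb2 + 21 semitones = G4.
The open G3 string is 9 semitones above the open Bb2, so the same pitch on the G3 string lies at fret 21 − 9 = 12.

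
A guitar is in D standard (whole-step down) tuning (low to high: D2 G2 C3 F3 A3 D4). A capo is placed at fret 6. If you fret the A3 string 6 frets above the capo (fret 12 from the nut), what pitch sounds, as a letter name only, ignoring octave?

The capo raises the open A3 by 6 semitones to D#4; fretting 6 more gives A3 + 6 + 6 = A3 + 12 semitones, landing on A.

A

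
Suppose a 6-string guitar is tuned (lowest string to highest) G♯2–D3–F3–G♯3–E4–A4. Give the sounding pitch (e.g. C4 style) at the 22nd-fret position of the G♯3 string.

F♯5

The open G♯3 string plus 22 semitones: G#–A–A#–B–…–E–F–F#.
The walk passes from B into C 2 times, so the octave number goes from 3 to 5.
(Equivalently spelled G♭5.)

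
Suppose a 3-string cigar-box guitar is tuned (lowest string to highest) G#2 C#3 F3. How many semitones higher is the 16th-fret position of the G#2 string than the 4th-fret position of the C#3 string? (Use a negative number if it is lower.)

7 semitones

G#2 at fret 16 → C4 (MIDI 60); C#3 at fret 4 → F3 (MIDI 53).
60 − 53 = 7, so the two pitches are 7 semitones apart.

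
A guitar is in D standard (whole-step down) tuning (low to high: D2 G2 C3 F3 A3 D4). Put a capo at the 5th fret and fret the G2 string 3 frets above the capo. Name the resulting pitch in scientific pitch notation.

D#3

The capo raises the open G2 by 5 semitones to C3; fretting 3 more gives G2 + 5 + 3 = G2 + 8 semitones = D#3.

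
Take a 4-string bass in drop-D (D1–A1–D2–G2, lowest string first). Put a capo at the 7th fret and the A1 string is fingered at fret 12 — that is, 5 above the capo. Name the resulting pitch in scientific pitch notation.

The capo raises the open A1 by 7 semitones to E2; fretting 5 more gives A1 + 7 + 5 = A1 + 12 semitones = A2.

A2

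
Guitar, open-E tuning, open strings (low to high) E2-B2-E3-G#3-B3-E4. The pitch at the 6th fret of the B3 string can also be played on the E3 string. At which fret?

B3 at fret 6 is B3 + 6 semitones = F4.
The open E3 string is 7 semitones below the open B3, so the same pitch on the E3 string lies at fret 6 + 7 = 13.

13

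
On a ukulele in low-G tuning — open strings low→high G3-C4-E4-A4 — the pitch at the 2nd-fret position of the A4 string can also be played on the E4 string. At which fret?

7

A4 at fret 2 is A4 + 2 semitones = B4.
The open E4 string is 5 semitones below the open A4, so the same pitch on the E4 string lies at fret 2 + 5 = 7.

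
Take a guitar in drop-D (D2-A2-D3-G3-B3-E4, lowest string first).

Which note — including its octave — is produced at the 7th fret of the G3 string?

D4

G3 is MIDI 55. Adding 7 gives 62, which is D4.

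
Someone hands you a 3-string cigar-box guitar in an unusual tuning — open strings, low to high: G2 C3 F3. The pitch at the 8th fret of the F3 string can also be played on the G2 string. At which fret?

F3 at fret 8 is F3 + 8 semitones = Db4.
The open G2 string is 10 semitones below the open F3, so the same pitch on the G2 string lies at fret 8 + 10 = 18.

18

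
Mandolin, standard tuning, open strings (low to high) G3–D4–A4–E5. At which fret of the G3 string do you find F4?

F4 is 10 semitones above the open G3 (G–G#–A–A#–…–D#–E–F), so it sits at fret 10.

10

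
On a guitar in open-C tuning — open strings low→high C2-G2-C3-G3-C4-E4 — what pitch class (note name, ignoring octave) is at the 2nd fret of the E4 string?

F♯

E4 is MIDI 64. Adding 2 gives 66; 66 mod 12 = 6, i.e. F♯.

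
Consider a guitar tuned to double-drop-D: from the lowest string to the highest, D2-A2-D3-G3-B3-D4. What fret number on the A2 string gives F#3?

F#3 is 9 semitones above the open A2 (A–A#–B–C–C#–D–D#–E–F–F#), so it sits at fret 9.

9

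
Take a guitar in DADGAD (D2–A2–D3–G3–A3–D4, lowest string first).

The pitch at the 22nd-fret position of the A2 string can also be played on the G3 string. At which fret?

12

A2 at fret 22 is A2 + 22 semitones = G4.
The open G3 string is 10 semitones above the open A2, so the same pitch on the G3 string lies at fret 22 − 10 = 12.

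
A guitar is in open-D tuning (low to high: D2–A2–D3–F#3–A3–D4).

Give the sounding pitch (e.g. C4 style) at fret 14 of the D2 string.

E3

Each fret is one semitone, so D2 + 14 = E3.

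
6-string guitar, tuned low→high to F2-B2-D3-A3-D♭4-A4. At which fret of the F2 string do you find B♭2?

5

B♭2 is 5 semitones above the open F2 (F–Gb–G–Ab–A–Bb), so it sits at fret 5.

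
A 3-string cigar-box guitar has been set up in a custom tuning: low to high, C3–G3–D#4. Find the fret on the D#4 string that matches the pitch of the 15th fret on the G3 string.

7

G3 at fret 15 is G3 + 15 semitones = A#4.
The open D#4 string is 8 semitones above the open G3, so the same pitch on the D#4 string lies at fret 15 − 8 = 7.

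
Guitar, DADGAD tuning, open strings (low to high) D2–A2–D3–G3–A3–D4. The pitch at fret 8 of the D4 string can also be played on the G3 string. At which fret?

Fret 8 on D4 is MIDI 62 + 8 = 70 (A♯4). On the G3 string (open MIDI 55), that pitch is 70 − 55 = fret 15.

15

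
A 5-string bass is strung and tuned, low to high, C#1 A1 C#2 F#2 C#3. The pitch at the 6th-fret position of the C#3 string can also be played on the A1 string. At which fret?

22

C#3 at fret 6 is C#3 + 6 semitones = G3.
The open A1 string is 16 semitones below the open C#3, so the same pitch on the A1 string lies at fret 6 + 16 = 22.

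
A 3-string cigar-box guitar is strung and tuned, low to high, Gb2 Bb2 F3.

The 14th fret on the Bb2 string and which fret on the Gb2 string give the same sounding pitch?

Bb2 at fret 14 is Bb2 + 14 semitones = C4.
The open Gb2 string is 4 semitones below the open Bb2, so the same pitch on the Gb2 string lies at fret 14 + 4 = 18.

18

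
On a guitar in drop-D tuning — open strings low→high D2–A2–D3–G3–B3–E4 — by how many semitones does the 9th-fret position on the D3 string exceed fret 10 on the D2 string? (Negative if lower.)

D3 at fret 9 → B3 (MIDI 59); D2 at fret 10 → C3 (MIDI 48).
59 − 48 = 11, so the two pitches are 11 semitones apart.

11 semitones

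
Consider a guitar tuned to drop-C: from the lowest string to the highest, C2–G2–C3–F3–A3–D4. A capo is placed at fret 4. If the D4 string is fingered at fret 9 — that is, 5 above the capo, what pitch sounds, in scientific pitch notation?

The capo raises the open D4 by 4 semitones to F#4; fretting 5 more gives D4 + 4 + 5 = D4 + 9 semitones = B4.

B4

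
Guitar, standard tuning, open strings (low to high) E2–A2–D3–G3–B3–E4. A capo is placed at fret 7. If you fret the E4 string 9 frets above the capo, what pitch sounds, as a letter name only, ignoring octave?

G#

The capo raises the open E4 by 7 semitones to B4; fretting 9 more gives E4 + 7 + 9 = E4 + 16 semitones, landing on G#.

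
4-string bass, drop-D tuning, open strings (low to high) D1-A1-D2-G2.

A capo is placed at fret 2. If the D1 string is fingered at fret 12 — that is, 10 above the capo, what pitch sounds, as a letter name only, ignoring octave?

D

The capo raises the open D1 by 2 semitones to E1; fretting 10 more gives D1 + 2 + 10 = D1 + 12 semitones, landing on D.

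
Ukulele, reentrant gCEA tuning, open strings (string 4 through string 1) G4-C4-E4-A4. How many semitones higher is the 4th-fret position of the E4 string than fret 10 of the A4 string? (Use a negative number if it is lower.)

E4 at fret 4 → G#4 (MIDI 68); A4 at fret 10 → G5 (MIDI 79).
68 − 79 = -11, so the two pitches are 11 semitones apart.

-11 semitones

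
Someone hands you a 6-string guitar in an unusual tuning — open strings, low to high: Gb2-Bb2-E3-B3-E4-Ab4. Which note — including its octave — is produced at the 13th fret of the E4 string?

The open E4 string plus 13 semitones: E–F–Gb–G–…–Eb–E–F.
The walk passes from B into C once, so the octave number goes from 4 to 5.

F5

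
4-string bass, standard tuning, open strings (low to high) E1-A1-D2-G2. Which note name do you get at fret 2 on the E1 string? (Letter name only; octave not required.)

The open E1 string plus 2 semitones: E–F–F#.

F#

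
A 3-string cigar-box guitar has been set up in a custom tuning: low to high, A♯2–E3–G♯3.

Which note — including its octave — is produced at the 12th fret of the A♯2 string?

Each fret is one semitone, so A♯2 + 12 = A♯3.

A♯3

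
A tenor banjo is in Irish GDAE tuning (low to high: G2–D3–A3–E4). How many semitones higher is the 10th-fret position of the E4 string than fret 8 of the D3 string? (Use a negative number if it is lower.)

16 semitones

E4 at fret 10 → D5 (MIDI 74); D3 at fret 8 → A#3 (MIDI 58).
74 − 58 = 16, so the two pitches are 16 semitones apart.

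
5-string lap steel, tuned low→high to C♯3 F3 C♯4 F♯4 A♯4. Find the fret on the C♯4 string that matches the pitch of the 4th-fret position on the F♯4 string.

F♯4 at fret 4 is F♯4 + 4 semitones = A♯4.
The open C♯4 string is 5 semitones below the open F♯4, so the same pitch on the C♯4 string lies at fret 4 + 5 = 9.

9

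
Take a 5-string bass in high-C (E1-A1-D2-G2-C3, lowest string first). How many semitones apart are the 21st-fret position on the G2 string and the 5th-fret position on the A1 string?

26 semitones

G2 at fret 21 → E4 (MIDI 64); A1 at fret 5 → D2 (MIDI 38).
64 − 38 = 26, so the two pitches are 26 semitones apart, with E4 the higher.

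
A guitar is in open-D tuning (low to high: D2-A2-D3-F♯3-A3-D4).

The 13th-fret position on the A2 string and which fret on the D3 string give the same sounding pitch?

Fret 13 on A2 is MIDI 45 + 13 = 58 (A♯3). On the D3 string (open MIDI 50), that pitch is 58 − 50 = fret 8.

8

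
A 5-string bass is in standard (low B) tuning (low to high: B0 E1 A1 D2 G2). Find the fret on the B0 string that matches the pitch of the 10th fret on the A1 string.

20

A1 at fret 10 is A1 + 10 semitones = G2.
The open B0 string is 10 semitones below the open A1, so the same pitch on the B0 string lies at fret 10 + 10 = 20.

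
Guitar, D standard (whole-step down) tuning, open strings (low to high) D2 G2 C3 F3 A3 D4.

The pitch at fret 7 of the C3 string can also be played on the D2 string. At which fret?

C3 at fret 7 is C3 + 7 semitones = G3.
The open D2 string is 10 semitones below the open C3, so the same pitch on the D2 string lies at fret 7 + 10 = 17.

17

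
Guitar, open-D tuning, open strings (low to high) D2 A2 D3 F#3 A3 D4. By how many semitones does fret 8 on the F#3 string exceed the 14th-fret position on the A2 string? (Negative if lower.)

F#3 at fret 8 → D4 (MIDI 62); A2 at fret 14 → B3 (MIDI 59).
62 − 59 = 3, so the two pitches are 3 semitones apart.

3 semitones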